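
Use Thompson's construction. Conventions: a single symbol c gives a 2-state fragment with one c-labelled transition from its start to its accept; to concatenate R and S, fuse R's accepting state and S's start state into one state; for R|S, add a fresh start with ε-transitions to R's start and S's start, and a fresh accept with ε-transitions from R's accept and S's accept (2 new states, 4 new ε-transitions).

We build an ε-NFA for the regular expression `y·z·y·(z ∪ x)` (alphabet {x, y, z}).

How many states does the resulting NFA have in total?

Bottom-up over the parse tree:
Each of the 5 symbol leaves contributes a 2-state fragment.
  z ∪ x — 6 states
  y·z·y·(z ∪ x) — 9 states

9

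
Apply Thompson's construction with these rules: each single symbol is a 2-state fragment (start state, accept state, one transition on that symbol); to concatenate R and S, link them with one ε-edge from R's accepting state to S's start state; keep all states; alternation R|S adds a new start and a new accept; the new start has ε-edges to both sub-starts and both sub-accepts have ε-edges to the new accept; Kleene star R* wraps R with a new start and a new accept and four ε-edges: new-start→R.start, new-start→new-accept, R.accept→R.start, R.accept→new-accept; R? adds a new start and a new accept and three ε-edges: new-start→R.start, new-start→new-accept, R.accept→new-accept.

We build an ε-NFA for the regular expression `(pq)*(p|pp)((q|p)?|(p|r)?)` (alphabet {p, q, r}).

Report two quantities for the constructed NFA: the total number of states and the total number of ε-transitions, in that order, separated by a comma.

32, 30

Building bottom-up:
Each of the 9 symbol leaves contributes 2 states and 0 ε-transitions.
  pq — 4 states, 1 ε-transition
  (pq)* — 6 states, 5 ε-transitions
  pp — 4 states, 1 ε-transition
  p|pp — 8 states, 5 ε-transitions
  q|p — 6 states, 4 ε-transitions
  (q|p)? — 8 states, 7 ε-transitions
  p|r — 6 states, 4 ε-transitions
  (p|r)? — 8 states, 7 ε-transitions
  (q|p)?|(p|r)? — 18 states, 18 ε-transitions
  (pq)*(p|pp)((q|p)?|(p|r)?) — 32 states, 30 ε-transitions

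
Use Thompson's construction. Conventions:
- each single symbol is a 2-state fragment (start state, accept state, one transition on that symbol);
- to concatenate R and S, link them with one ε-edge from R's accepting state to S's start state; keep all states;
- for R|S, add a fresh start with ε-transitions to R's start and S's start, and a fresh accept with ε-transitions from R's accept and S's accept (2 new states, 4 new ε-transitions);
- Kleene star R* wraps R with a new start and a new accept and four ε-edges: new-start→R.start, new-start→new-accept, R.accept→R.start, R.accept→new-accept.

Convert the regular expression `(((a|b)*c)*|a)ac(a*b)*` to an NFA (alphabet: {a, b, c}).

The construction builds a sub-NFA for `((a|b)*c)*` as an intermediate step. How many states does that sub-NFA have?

12

Fragment for `((a|b)*c)*`:
Each of the 3 symbol leaves contributes a 2-state fragment.
  a|b → 6 states
  (a|b)* → 8 states
  (a|b)*c → 10 states
  ((a|b)*c)* → 12 states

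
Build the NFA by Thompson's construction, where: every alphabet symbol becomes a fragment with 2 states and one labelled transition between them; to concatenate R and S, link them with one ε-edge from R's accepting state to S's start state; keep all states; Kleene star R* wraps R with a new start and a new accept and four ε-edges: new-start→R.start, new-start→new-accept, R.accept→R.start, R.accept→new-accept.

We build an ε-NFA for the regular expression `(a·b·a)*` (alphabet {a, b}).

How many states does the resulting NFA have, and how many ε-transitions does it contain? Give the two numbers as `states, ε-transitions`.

8, 6

By structural recursion:
Each of the 3 symbol leaves contributes 2 states and 0 ε-transitions.
  a·b·a → 6 states, 2 ε-transitions
  (a·b·a)* → 8 states, 6 ε-transitions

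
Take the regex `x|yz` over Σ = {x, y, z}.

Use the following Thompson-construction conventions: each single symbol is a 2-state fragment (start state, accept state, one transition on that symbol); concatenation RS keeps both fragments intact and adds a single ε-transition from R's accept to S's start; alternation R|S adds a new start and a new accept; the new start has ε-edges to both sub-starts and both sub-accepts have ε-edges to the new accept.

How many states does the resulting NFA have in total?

8

Bottom-up over the parse tree:
Each of the 3 symbol leaves contributes a 2-state fragment.
  yz — 4 states
  x|yz — 8 states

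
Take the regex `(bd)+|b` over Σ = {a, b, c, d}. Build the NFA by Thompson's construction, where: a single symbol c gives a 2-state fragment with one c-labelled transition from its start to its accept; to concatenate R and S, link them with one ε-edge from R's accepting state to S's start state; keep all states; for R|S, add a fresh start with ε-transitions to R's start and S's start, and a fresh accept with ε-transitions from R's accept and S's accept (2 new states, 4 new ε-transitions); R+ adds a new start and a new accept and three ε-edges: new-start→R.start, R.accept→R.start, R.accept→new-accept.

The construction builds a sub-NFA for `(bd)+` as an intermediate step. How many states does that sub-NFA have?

Fragment for `(bd)+`:
Each of the 2 symbol leaves contributes a 2-state fragment.
  bd → 4 states
  (bd)+ → 6 states

6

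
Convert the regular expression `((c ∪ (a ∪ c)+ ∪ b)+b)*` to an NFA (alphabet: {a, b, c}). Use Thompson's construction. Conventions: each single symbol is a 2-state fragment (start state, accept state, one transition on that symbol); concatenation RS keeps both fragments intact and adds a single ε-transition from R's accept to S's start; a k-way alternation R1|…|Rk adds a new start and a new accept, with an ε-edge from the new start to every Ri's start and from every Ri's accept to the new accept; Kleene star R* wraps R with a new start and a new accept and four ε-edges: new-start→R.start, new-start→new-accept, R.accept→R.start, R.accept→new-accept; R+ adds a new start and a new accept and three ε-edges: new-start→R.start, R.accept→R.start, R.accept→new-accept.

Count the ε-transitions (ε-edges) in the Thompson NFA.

Bottom-up over the parse tree:
Each of the 5 symbol leaves contributes 0 ε-transitions.
  a ∪ c : 4 ε-transitions
  (a ∪ c)+ : 7 ε-transitions
  c ∪ (a ∪ c)+ ∪ b : 13 ε-transitions
  (c ∪ (a ∪ c)+ ∪ b)+ : 16 ε-transitions
  (c ∪ (a ∪ c)+ ∪ b)+b : 17 ε-transitions
  ((c ∪ (a ∪ c)+ ∪ b)+b)* : 21 ε-transitions

21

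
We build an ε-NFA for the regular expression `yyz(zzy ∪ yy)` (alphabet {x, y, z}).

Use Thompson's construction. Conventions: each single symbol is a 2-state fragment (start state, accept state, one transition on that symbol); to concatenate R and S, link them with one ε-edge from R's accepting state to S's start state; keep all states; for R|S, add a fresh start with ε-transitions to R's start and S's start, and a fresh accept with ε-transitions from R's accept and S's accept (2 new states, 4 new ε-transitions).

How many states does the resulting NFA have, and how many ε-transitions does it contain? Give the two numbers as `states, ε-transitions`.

18, 10

Per subexpression:
Each of the 8 symbol leaves contributes 2 states and 0 ε-transitions.
  zzy → 6 states, 2 ε-transitions
  yy → 4 states, 1 ε-transition
  zzy ∪ yy → 12 states, 7 ε-transitions
  yyz(zzy ∪ yy) → 18 states, 10 ε-transitions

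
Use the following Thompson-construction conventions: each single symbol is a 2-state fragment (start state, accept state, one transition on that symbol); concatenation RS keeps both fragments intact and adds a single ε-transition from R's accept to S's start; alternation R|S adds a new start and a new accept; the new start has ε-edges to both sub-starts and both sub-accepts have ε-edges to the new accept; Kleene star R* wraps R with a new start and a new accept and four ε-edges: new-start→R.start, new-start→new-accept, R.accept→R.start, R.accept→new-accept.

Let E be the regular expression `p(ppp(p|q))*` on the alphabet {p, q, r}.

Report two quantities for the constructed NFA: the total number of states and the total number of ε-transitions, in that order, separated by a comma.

16, 12

Recursing over subexpressions:
Each of the 6 symbol leaves contributes 2 states and 0 ε-transitions.
  p|q → 6 states, 4 ε-transitions
  ppp(p|q) → 12 states, 7 ε-transitions
  (ppp(p|q))* → 14 states, 11 ε-transitions
  p(ppp(p|q))* → 16 states, 12 ε-transitions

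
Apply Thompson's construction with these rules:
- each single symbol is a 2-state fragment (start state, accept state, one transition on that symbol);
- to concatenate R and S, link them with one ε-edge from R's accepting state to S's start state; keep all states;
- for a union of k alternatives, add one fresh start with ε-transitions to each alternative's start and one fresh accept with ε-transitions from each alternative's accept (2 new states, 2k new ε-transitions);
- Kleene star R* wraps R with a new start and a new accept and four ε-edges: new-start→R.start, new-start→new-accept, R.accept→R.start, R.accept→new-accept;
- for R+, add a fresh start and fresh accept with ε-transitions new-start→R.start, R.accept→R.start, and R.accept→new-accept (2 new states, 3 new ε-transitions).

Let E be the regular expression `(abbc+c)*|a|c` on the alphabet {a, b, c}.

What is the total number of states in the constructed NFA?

20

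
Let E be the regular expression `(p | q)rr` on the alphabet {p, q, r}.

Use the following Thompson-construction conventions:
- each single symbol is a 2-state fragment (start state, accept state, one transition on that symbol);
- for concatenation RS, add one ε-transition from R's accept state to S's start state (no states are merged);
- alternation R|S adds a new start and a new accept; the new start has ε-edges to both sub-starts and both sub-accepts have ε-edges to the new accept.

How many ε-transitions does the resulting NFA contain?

6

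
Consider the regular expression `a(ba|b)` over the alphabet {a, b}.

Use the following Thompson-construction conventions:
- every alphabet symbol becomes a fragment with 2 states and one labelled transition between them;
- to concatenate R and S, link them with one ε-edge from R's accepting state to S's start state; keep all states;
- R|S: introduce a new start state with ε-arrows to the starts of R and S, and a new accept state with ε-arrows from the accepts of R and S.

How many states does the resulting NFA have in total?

Building bottom-up:
Each of the 4 symbol leaves contributes a 2-state fragment.
  ba — 4 states
  ba|b — 8 states
  a(ba|b) — 10 states

10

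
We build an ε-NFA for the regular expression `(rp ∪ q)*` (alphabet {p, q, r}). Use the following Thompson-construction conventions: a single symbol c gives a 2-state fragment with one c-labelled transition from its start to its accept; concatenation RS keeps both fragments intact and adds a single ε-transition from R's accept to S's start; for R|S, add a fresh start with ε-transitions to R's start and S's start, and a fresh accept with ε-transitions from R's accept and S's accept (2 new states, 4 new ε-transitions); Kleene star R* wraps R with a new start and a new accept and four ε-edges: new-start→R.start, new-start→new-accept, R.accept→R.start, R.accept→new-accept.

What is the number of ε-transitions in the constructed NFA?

9

By structural recursion:
Each of the 3 symbol leaves contributes 0 ε-transitions.
  rp — 1 ε-transition
  rp ∪ q — 5 ε-transitions
  (rp ∪ q)* — 9 ε-transitions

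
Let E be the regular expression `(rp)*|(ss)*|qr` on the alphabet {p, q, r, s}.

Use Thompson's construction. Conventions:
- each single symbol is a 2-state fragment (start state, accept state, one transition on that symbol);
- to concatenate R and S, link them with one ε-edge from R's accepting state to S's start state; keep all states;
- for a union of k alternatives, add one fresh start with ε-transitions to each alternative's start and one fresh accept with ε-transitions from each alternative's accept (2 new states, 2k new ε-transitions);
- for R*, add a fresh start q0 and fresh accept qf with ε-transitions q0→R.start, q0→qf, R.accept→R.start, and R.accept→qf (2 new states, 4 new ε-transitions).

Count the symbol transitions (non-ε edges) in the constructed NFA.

By structural recursion:
Each of the 6 symbol leaves contributes exactly 1 symbol transition.
  rp : 2 symbol transitions
  (rp)* : 2 symbol transitions
  ss : 2 symbol transitions
  (ss)* : 2 symbol transitions
  qr : 2 symbol transitions
  (rp)*|(ss)*|qr : 6 symbol transitions

6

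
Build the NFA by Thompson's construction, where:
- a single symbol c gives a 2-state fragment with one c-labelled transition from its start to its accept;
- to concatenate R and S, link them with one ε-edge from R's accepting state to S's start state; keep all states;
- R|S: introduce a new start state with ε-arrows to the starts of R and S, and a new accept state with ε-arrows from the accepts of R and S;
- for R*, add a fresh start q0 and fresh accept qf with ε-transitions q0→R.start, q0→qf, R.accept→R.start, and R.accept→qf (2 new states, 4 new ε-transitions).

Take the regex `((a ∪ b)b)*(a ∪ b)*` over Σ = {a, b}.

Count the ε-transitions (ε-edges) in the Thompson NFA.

Per subexpression:
Each of the 5 symbol leaves contributes 0 ε-transitions.
  a ∪ b : 4 ε-transitions
  (a ∪ b)b : 5 ε-transitions
  ((a ∪ b)b)* : 9 ε-transitions
  a ∪ b : 4 ε-transitions
  (a ∪ b)* : 8 ε-transitions
  ((a ∪ b)b)*(a ∪ b)* : 18 ε-transitions

18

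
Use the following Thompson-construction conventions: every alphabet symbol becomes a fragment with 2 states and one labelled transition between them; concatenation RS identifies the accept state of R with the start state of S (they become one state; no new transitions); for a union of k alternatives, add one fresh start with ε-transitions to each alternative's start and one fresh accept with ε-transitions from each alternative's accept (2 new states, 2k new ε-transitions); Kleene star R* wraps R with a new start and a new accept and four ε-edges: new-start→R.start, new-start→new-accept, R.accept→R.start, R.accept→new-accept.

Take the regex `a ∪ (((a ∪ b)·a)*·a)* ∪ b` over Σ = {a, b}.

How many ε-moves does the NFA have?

18

Bottom-up over the parse tree:
Each of the 6 symbol leaves contributes 0 ε-transitions.
  a ∪ b → 4 ε-transitions
  (a ∪ b)·a → 4 ε-transitions
  ((a ∪ b)·a)* → 8 ε-transitions
  ((a ∪ b)·a)*·a → 8 ε-transitions
  (((a ∪ b)·a)*·a)* → 12 ε-transitions
  a ∪ (((a ∪ b)·a)*·a)* ∪ b → 18 ε-transitions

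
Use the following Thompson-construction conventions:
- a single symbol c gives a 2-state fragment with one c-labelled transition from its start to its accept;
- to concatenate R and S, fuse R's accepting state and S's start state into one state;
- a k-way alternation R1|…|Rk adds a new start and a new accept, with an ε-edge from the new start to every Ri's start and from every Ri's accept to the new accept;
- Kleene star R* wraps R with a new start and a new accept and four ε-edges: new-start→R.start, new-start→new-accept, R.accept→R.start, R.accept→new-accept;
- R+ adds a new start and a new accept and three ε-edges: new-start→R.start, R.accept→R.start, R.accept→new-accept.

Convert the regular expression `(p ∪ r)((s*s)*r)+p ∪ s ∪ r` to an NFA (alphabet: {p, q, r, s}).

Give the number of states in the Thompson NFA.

22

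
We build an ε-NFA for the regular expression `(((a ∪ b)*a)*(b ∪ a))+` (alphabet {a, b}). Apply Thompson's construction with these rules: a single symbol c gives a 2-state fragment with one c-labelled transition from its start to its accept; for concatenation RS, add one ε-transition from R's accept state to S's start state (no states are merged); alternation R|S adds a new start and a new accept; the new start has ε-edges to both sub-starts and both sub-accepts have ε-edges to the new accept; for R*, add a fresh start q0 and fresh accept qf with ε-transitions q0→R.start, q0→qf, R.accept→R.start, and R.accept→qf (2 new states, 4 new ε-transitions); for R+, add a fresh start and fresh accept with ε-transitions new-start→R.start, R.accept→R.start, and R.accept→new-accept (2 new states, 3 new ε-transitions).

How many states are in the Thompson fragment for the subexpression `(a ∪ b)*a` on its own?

10

Fragment for `(a ∪ b)*a`:
Each of the 3 symbol leaves contributes a 2-state fragment.
  a ∪ b = 6 states
  (a ∪ b)* = 8 states
  (a ∪ b)*a = 10 states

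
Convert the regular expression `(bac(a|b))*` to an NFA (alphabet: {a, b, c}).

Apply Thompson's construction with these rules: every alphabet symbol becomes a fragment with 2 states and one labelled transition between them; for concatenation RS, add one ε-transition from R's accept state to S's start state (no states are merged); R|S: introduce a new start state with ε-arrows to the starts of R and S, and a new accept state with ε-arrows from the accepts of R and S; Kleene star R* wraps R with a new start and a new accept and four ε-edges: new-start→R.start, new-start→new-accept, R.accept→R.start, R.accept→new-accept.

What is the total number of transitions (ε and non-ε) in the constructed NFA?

16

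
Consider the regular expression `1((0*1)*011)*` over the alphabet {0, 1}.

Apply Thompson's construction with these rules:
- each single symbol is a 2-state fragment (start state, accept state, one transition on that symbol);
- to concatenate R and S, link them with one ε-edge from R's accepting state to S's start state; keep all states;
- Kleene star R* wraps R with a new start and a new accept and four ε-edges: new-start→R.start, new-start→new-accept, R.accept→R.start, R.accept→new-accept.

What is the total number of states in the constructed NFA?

Per subexpression:
Each of the 6 symbol leaves contributes a 2-state fragment.
  0* → 4 states
  0*1 → 6 states
  (0*1)* → 8 states
  (0*1)*011 → 14 states
  ((0*1)*011)* → 16 states
  1((0*1)*011)* → 18 states

18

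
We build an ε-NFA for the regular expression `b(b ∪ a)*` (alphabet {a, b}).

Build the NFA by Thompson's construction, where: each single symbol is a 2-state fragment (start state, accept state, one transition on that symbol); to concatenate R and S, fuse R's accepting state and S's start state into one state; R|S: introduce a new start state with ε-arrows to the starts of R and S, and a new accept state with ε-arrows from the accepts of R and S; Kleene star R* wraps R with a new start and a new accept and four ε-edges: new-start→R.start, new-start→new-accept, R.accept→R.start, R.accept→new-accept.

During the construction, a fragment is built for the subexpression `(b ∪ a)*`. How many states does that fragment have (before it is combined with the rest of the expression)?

Fragment for `(b ∪ a)*`:
Each of the 2 symbol leaves contributes a 2-state fragment.
  b ∪ a : 6 states
  (b ∪ a)* : 8 states

8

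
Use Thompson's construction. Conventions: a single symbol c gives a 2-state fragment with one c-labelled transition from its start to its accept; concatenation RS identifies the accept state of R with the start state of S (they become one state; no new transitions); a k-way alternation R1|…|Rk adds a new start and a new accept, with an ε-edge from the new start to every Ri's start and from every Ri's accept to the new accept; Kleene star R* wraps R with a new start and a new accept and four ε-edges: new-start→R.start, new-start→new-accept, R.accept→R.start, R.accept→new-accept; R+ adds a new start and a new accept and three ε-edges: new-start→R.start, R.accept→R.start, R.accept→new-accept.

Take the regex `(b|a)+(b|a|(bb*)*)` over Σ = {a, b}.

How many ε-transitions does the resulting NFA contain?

21

By structural recursion:
Each of the 6 symbol leaves contributes 0 ε-transitions.
  b|a = 4 ε-transitions
  (b|a)+ = 7 ε-transitions
  b* = 4 ε-transitions
  bb* = 4 ε-transitions
  (bb*)* = 8 ε-transitions
  b|a|(bb*)* = 14 ε-transitions
  (b|a)+(b|a|(bb*)*) = 21 ε-transitions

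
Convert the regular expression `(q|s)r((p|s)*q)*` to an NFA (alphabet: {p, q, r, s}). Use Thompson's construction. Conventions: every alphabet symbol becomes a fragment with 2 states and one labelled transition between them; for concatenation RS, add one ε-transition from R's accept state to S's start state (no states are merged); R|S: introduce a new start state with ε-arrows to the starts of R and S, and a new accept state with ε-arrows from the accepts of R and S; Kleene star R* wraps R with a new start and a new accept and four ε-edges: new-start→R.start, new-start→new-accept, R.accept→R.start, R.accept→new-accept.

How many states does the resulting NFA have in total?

20

Bottom-up over the parse tree:
Each of the 6 symbol leaves contributes a 2-state fragment.
  q|s → 6 states
  p|s → 6 states
  (p|s)* → 8 states
  (p|s)*q → 10 states
  ((p|s)*q)* → 12 states
  (q|s)r((p|s)*q)* → 20 states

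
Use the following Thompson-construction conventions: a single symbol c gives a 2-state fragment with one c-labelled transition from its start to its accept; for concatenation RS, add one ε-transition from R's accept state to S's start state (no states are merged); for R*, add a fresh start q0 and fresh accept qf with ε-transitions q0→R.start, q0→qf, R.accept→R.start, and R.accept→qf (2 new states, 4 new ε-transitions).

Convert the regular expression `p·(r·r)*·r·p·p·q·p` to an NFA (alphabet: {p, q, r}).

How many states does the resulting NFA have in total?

18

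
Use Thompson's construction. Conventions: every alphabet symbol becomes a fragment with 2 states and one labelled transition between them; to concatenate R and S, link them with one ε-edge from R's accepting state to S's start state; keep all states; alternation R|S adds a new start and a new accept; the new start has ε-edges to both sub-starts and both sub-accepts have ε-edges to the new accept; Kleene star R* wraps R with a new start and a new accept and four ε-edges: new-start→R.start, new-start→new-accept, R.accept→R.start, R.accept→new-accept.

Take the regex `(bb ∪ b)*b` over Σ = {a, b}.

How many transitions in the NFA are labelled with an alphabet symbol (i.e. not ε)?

4

Building bottom-up:
Each of the 4 symbol leaves contributes exactly 1 symbol transition.
  bb = 2 symbol transitions
  bb ∪ b = 3 symbol transitions
  (bb ∪ b)* = 3 symbol transitions
  (bb ∪ b)*b = 4 symbol transitions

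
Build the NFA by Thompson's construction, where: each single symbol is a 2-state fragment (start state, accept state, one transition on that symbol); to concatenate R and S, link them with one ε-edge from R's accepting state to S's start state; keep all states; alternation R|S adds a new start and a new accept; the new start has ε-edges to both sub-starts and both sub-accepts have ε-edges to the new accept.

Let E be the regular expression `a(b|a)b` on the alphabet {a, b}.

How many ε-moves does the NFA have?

Bottom-up over the parse tree:
Each of the 4 symbol leaves contributes 0 ε-transitions.
  b|a : 4 ε-transitions
  a(b|a)b : 6 ε-transitions

6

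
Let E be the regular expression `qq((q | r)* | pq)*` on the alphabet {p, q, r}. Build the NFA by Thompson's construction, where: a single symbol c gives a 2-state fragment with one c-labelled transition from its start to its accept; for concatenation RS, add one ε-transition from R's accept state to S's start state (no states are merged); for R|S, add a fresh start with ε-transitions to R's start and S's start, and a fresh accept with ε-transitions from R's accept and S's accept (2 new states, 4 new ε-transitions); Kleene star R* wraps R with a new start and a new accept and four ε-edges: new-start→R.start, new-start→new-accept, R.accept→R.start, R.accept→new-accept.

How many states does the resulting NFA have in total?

20

Building bottom-up:
Each of the 6 symbol leaves contributes a 2-state fragment.
  q | r = 6 states
  (q | r)* = 8 states
  pq = 4 states
  (q | r)* | pq = 14 states
  ((q | r)* | pq)* = 16 states
  qq((q | r)* | pq)* = 20 states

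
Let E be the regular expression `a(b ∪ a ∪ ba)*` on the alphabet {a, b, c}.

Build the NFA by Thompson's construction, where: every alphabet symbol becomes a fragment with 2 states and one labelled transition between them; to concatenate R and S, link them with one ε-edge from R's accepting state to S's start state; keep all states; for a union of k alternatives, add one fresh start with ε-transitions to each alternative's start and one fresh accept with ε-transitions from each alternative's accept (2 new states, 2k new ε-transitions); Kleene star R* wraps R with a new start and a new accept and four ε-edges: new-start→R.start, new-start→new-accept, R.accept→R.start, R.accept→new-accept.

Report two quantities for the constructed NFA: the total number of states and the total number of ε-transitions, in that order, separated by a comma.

14, 12

Recursing over subexpressions:
Each of the 5 symbol leaves contributes 2 states and 0 ε-transitions.
  ba — 4 states, 1 ε-transition
  b ∪ a ∪ ba — 10 states, 7 ε-transitions
  (b ∪ a ∪ ba)* — 12 states, 11 ε-transitions
  a(b ∪ a ∪ ba)* — 14 states, 12 ε-transitions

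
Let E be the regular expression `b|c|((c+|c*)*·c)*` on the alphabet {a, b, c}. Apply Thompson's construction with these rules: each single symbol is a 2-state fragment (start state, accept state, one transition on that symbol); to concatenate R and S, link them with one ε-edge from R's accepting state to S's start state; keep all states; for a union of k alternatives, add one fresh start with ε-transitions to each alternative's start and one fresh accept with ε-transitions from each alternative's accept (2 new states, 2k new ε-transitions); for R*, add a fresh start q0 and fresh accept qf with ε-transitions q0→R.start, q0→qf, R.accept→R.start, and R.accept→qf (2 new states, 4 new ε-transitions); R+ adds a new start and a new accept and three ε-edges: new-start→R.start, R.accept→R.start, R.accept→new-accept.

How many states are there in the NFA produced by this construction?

22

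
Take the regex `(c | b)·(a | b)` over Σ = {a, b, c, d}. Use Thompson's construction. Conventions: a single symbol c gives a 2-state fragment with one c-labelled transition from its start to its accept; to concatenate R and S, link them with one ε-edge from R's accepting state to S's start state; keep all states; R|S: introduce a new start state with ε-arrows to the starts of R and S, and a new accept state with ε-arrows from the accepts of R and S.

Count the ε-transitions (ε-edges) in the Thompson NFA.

9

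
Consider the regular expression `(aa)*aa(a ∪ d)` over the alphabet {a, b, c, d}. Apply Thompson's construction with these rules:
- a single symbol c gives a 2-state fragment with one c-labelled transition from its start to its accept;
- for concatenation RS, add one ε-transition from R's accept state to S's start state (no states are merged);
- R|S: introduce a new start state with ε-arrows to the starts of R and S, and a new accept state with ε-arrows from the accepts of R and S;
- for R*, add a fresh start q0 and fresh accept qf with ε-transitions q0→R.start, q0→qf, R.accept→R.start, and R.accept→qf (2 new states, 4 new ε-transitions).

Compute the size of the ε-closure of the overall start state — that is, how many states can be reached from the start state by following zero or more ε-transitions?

4

Work bottom-up. For each fragment F, track |ε-closure(F.start)| and whether F's accept lies in that closure (i.e. whether F accepts ε). A single-symbol fragment has closure size 1 and does not accept ε.
  aa → same as the first factor's closure: |ε-closure| = 1
  (aa)* → |ε-closure| = 1 (new start) + 1 (body) + 1 (new accept) = 3
  a ∪ d → new start ε-reaches every alternative's start; none of them accept ε, so the new accept is not reached: |ε-closure| = 1 + 1 + 1 = 3
  (aa)*aa(a ∪ d) → |ε-closure| = 3 + 1 = 4 (closure spills across the concat boundary because the left factor accepts ε)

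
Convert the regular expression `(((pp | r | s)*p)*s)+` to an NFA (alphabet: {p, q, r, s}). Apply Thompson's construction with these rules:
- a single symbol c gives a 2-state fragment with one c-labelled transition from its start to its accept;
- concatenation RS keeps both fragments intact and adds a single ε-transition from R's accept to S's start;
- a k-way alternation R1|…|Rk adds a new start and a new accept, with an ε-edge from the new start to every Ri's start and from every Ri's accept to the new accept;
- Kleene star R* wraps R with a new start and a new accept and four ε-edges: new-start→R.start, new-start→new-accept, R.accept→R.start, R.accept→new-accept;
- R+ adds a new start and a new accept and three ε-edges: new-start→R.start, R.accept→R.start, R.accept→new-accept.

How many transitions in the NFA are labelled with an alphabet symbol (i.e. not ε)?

Per subexpression:
Each of the 6 symbol leaves contributes exactly 1 symbol transition.
  pp — 2 symbol transitions
  pp | r | s — 4 symbol transitions
  (pp | r | s)* — 4 symbol transitions
  (pp | r | s)*p — 5 symbol transitions
  ((pp | r | s)*p)* — 5 symbol transitions
  ((pp | r | s)*p)*s — 6 symbol transitions
  (((pp | r | s)*p)*s)+ — 6 symbol transitions

6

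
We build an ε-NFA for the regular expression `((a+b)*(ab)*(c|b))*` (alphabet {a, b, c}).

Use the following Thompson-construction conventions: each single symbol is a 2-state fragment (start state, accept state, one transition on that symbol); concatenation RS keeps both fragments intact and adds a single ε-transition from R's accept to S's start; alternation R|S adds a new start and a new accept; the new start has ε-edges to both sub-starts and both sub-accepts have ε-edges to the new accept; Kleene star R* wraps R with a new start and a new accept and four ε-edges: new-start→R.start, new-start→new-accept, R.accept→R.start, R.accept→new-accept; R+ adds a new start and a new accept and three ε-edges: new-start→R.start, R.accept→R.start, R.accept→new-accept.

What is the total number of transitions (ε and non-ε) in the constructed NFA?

Building bottom-up:
Each of the 6 symbol leaves contributes 1 transition (1 symbol, 0 ε).
  a+ → 4 transitions (1 symbol, 3 ε)
  a+b → 6 transitions (2 symbol, 4 ε)
  (a+b)* → 10 transitions (2 symbol, 8 ε)
  ab → 3 transitions (2 symbol, 1 ε)
  (ab)* → 7 transitions (2 symbol, 5 ε)
  c|b → 6 transitions (2 symbol, 4 ε)
  (a+b)*(ab)*(c|b) → 25 transitions (6 symbol, 19 ε)
  ((a+b)*(ab)*(c|b))* → 29 transitions (6 symbol, 23 ε)

29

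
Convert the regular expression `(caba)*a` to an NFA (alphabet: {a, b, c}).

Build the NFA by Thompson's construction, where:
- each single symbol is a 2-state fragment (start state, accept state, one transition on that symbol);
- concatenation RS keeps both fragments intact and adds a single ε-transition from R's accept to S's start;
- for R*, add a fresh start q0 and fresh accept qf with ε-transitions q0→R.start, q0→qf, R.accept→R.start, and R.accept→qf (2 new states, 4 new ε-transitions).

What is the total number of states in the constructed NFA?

12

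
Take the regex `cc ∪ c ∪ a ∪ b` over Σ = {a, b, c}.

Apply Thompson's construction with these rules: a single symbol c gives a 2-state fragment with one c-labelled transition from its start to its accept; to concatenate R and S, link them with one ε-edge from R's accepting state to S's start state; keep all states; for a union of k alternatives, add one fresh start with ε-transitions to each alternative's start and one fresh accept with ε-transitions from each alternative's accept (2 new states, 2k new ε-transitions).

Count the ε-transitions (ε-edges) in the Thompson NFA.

9

Bottom-up over the parse tree:
Each of the 5 symbol leaves contributes 0 ε-transitions.
  cc — 1 ε-transition
  cc ∪ c ∪ a ∪ b — 9 ε-transitions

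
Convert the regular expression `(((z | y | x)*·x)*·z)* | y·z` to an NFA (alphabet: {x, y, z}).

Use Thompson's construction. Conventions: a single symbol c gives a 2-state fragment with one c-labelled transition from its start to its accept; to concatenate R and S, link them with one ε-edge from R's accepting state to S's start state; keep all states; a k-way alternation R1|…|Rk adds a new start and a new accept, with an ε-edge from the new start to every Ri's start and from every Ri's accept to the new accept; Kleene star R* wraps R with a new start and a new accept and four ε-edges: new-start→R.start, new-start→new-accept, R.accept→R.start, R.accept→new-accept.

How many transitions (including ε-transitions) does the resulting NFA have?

Recursing over subexpressions:
Each of the 7 symbol leaves contributes 1 transition (1 symbol, 0 ε).
  z | y | x — 9 transitions (3 symbol, 6 ε)
  (z | y | x)* — 13 transitions (3 symbol, 10 ε)
  (z | y | x)*·x — 15 transitions (4 symbol, 11 ε)
  ((z | y | x)*·x)* — 19 transitions (4 symbol, 15 ε)
  ((z | y | x)*·x)*·z — 21 transitions (5 symbol, 16 ε)
  (((z | y | x)*·x)*·z)* — 25 transitions (5 symbol, 20 ε)
  y·z — 3 transitions (2 symbol, 1 ε)
  (((z | y | x)*·x)*·z)* | y·z — 32 transitions (7 symbol, 25 ε)

32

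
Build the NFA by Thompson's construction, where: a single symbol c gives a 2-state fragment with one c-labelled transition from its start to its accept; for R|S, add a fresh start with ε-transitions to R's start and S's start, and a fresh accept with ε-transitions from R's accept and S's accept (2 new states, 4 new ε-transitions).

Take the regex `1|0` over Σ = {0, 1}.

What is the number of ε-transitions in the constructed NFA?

Recursing over subexpressions:
Each of the 2 symbol leaves contributes 0 ε-transitions.
  1|0 = 4 ε-transitions

4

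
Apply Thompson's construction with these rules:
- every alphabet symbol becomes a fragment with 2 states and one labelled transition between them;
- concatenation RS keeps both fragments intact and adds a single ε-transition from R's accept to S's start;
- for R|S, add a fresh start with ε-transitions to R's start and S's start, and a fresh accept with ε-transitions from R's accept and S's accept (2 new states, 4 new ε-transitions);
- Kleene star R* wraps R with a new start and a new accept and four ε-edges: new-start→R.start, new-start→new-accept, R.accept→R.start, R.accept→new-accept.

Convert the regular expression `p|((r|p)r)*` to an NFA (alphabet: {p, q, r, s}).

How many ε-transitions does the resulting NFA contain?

By structural recursion:
Each of the 4 symbol leaves contributes 0 ε-transitions.
  r|p — 4 ε-transitions
  (r|p)r — 5 ε-transitions
  ((r|p)r)* — 9 ε-transitions
  p|((r|p)r)* — 13 ε-transitions

13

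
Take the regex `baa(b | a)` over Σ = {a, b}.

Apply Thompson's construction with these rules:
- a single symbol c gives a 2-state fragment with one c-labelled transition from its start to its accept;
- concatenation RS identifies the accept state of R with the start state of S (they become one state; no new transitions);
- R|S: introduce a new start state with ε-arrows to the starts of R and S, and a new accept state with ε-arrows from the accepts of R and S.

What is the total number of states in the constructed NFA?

Recursing over subexpressions:
Each of the 5 symbol leaves contributes a 2-state fragment.
  b | a — 6 states
  baa(b | a) — 9 states

9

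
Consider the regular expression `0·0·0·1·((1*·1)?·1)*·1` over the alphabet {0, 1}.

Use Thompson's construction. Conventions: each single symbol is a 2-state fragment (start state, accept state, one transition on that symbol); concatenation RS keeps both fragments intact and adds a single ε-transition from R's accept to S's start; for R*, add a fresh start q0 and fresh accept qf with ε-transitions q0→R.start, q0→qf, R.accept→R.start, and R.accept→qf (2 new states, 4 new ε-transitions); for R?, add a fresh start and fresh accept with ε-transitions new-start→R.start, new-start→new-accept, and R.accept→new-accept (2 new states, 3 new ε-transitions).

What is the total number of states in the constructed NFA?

Bottom-up over the parse tree:
Each of the 8 symbol leaves contributes a 2-state fragment.
  1* = 4 states
  1*·1 = 6 states
  (1*·1)? = 8 states
  (1*·1)?·1 = 10 states
  ((1*·1)?·1)* = 12 states
  0·0·0·1·((1*·1)?·1)*·1 = 22 states

22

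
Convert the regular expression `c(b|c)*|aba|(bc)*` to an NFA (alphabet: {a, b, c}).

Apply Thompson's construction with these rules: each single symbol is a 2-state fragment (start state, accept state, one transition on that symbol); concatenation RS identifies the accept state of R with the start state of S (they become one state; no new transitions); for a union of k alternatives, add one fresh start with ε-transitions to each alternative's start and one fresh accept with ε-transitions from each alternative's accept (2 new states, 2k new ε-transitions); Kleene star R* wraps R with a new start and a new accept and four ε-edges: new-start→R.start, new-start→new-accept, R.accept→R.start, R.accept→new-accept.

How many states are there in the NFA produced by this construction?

20

Per subexpression:
Each of the 8 symbol leaves contributes a 2-state fragment.
  b|c — 6 states
  (b|c)* — 8 states
  c(b|c)* — 9 states
  aba — 4 states
  bc — 3 states
  (bc)* — 5 states
  c(b|c)*|aba|(bc)* — 20 states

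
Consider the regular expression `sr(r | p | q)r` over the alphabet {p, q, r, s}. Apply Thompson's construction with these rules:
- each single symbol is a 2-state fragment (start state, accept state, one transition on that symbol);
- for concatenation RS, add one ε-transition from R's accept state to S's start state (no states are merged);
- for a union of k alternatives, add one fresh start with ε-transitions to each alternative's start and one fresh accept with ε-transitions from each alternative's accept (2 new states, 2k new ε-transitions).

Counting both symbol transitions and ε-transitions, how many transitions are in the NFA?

Building bottom-up:
Each of the 6 symbol leaves contributes 1 transition (1 symbol, 0 ε).
  r | p | q → 9 transitions (3 symbol, 6 ε)
  sr(r | p | q)r → 15 transitions (6 symbol, 9 ε)

15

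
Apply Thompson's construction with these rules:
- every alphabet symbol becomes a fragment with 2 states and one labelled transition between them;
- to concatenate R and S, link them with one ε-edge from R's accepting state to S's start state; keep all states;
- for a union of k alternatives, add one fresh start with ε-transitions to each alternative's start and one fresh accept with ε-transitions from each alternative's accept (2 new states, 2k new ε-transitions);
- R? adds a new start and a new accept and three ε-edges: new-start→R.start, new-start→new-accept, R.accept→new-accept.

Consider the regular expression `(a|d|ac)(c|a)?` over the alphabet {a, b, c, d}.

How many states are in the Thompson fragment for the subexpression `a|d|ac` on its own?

10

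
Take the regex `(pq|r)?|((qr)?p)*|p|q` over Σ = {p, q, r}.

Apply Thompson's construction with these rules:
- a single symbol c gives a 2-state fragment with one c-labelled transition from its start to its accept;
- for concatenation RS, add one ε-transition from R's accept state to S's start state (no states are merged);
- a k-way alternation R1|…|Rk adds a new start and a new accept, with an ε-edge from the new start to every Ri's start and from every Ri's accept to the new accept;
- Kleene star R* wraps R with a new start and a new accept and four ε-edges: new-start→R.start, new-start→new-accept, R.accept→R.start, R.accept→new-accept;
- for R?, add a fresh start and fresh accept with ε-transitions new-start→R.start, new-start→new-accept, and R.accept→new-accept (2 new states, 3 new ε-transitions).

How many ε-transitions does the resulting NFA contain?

Per subexpression:
Each of the 8 symbol leaves contributes 0 ε-transitions.
  pq → 1 ε-transition
  pq|r → 5 ε-transitions
  (pq|r)? → 8 ε-transitions
  qr → 1 ε-transition
  (qr)? → 4 ε-transitions
  (qr)?p → 5 ε-transitions
  ((qr)?p)* → 9 ε-transitions
  (pq|r)?|((qr)?p)*|p|q → 25 ε-transitions

25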